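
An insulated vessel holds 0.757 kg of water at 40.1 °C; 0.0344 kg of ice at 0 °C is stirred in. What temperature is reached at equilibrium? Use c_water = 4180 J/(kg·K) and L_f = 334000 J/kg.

Energy balance with sensible and latent terms:
fusion: m_ice L_f = 0.0344×334000 = 11490; meltwater 0→T: 0.0344×4180×T = 143.79 T; water: 3164.3(T − 40.1)
3308.1 T = 126887 − 11490 = 115397
T ≈ 34.88 °C. Since T > 0 °C, the all-ice-melts assumption holds.

T_f ≈ 34.9 °C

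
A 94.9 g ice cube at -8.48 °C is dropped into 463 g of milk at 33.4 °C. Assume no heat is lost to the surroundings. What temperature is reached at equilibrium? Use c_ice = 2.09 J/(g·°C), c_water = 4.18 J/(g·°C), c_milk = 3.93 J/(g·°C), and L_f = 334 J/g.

Conservation of energy gives ΣQ = 0:
ice -8.48→0 °C: 94.9×2.09×8.48 = 1681.9
  fusion: m_ice L_f = 94.9×334 = 31697
  warm the meltwater: 396.68 T
  milk cools: 463×3.93×(T − 33.4) = 1819.6(T − 33.4)
2216.3 T = 60774 − 33379 = 27396
T ≈ 12.36 °C. Since T > 0 °C, the all-ice-melts assumption holds.

T_f ≈ 12.4 °C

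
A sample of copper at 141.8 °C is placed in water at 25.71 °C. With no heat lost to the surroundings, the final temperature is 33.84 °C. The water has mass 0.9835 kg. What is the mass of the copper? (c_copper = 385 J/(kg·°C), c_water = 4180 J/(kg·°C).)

m ≈ 0.804 kg

Net heat exchanged in the isolated system is zero:
m·385·(33.84 − 141.8) + 0.9835·4180·(33.84 − 25.71) = 0
-41565 m = -33423
m = -33423/-41565 ≈ 0.8041 kg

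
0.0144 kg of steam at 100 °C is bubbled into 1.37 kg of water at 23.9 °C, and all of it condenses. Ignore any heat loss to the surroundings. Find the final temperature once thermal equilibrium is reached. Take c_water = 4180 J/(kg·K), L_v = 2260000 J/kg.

Heat gained plus heat lost sum to zero:
latent heat released on condensation: 0.0144×2260000 = 32544; condensate cools 100→T: 0.0144×4180×(T − 100) = 60.19(T − 100); original water: 5726.6(T − 23.9)
5786.8 T = 32544 + 6019.2 + 136866 = 175429
T ≈ 30.32 °C, under the boiling point, so the assumption holds.

T_f ≈ 30.3 °C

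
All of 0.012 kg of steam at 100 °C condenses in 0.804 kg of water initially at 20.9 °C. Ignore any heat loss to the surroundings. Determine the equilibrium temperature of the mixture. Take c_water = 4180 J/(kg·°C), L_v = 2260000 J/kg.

T_f ≈ 30.0 °C

Energy balance with sensible and latent terms:
steam→water at 100 °C releases m L_v = 0.012·2260000 = 27120
  condensate cools 100→T: 0.012·4180·(T − 100) = 50.16(T − 100)
  original water: 3360.7(T − 20.9)
3410.9 T = 27120 + 5016 + 70239 = 102375
T ≈ 30.01 °C — below 100 °C, confirming all the steam condensed.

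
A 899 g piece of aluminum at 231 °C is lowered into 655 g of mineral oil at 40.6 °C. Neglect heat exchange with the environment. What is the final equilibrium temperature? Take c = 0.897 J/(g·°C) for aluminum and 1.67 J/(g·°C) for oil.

T_f ≈ 121.4 °C

Let T be the final temperature. ΣQ_i = 0:
899*0.897*(T − 231) + 655*1.67*(T − 40.6) = 0
806.4(T − 231) + 1093.8(T − 40.6) = 0
1900.3 T = 230689
T = 230689/1900.3 ≈ 121.40 °C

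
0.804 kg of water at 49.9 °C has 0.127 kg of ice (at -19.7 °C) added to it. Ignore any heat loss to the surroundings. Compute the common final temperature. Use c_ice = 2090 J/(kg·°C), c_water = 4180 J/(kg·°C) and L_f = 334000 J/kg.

Energy balance with sensible and latent terms:
warm ice to 0 °C: 0.127×2090×(0 − (-19.7)) = 5229
  fusion: m_ice L_f = 0.127×334000 = 42418
  warm the meltwater: 530.86 T
  water cools: 0.804×4180×(T − 49.9) = 3360.7(T − 49.9)
3891.6 T = 167700 − 47647 = 120053
T ≈ 30.85 °C — above 0 °C, consistent with complete melting.

T_f ≈ 30.8 °C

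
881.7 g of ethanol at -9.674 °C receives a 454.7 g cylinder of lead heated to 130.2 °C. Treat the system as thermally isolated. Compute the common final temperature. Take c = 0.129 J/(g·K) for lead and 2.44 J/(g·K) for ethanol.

T_f ≈ -6.0 °C

Net heat exchanged in the isolated system is zero:
454.7×0.129×(T − 130.2) + 881.7×2.44×(T − (-9.674)) = 0
2210 T = -13175
T = -13175/2210 ≈ -5.96 °C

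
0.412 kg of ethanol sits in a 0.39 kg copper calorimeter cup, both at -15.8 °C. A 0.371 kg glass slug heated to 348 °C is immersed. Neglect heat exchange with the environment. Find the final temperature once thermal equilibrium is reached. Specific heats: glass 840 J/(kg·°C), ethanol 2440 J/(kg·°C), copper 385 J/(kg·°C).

Heat gained plus heat lost sum to zero:
0.371*840*(T − 348) + 0.412*2440*(T − (-15.8)) + 0.39*385*(T − (-15.8)) = 0
311.64(T − 348) + 1005.3(T − (-15.8)) + 150.15(T − (-15.8)) = 0
(311.64 + 1005.3 + 150.15) T = 311.64*348 + 1005.3*(-15.8) + 150.15*(-15.8)
T = 90195/1467.1 ≈ 61.48 °C

T_f ≈ 61.5 °C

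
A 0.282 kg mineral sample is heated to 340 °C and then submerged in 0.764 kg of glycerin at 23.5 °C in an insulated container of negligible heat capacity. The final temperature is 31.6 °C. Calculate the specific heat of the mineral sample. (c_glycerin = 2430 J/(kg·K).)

Energy conservation, ΣQ = 0:
0.282·c·(31.6 − 340) + 0.764·2430·(31.6 − 23.5) = 0
-86.97 c = -15038
c = -15038/-86.97 ≈ 172.9 J/(kg·K)

c ≈ 173 J/(kg·K)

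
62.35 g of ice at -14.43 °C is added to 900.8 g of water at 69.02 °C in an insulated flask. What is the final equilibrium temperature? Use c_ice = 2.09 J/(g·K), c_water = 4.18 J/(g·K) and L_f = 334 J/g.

T_f ≈ 58.9 °C

Energy balance with sensible and latent terms:
ice -14.43→0 °C: 62.35×2.09×14.43 = 1880.4; latent heat to melt: 62.35×334 = 20825; meltwater 0→T: 62.35×4.18×T = 260.62 T; water cools: 900.8×4.18×(T − 69.02) = 3765.3(T − 69.02)
4026 T = 259884 − 22705 = 237179
T ≈ 58.91 °C. Since T > 0 °C, the all-ice-melts assumption holds.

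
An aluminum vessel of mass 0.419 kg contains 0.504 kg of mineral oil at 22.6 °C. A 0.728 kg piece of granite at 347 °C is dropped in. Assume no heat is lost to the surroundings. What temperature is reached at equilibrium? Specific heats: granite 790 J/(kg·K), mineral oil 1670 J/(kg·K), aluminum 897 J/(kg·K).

Let T be the final temperature. ΣQ_i = 0:
0.728·790·(T − 347) + 0.504·1670·(T − 22.6) + 0.419·897·(T − 22.6) = 0
(575.12 + 841.68 + 375.84) T = 575.12·347 + 841.68·22.6 + 375.84·22.6
T = 227083 / 1792.6 = 127 °C

T_f ≈ 126.7 °C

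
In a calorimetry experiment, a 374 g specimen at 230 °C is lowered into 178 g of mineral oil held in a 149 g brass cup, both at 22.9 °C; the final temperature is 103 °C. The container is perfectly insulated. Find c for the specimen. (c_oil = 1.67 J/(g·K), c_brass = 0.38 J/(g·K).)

c ≈ 0.597 J/(g·K)

Taking heat into each body as positive, Σ m c ΔT = 0:
374×c×(103 − 230) + 178×1.67×(103 − 22.9) + 149×0.38×(103 − 22.9) = 0
-47498 c = -28346
c = -28346/-47498 ≈ 0.5968 J/(g·K)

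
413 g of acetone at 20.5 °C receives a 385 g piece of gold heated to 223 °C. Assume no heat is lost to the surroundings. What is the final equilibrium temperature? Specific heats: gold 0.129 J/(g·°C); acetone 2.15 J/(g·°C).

T_f ≈ 31.2 °C

Setting the total heat transfer to zero:
385·0.129·(T − 223) + 413·2.15·(T − 20.5) = 0
49.66(T − 223) + 887.95(T − 20.5) = 0
937.61 T = 29278
T ≈ 31.23 °C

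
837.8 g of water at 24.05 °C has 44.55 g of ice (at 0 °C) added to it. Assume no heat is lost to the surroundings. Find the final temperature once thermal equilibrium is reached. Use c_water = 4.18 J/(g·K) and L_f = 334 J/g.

Let T be the final temperature. ΣQ_i = 0:
melt ice: 44.55·334 = 14880; warm the meltwater: 186.22 T; water: 3502(T − 24.05)
3688.2 T = 84223 − 14880 = 69343
T ≈ 18.80 °C — above 0 °C, consistent with complete melting.

T_f ≈ 18.8 °C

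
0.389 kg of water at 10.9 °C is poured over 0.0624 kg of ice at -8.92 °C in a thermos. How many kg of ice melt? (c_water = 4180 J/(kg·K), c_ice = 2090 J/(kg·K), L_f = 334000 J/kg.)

Heat available from the water dropping to 0 °C: 0.389×4180×10.9 = 17724 J.
Warming the ice to 0 °C takes 0.0624×2090×8.92 = 1163.3 J, leaving 16560 J for melting.
Melting all 0.0624 kg of ice would need 0.0624×334000 = 20842 J.
16560 J < 20842 J, so only part of the ice melts and the system sits at 0 °C.
m_melt = 16560 / L_f = 0.04958 kg.

m_melted ≈ 0.0496 kg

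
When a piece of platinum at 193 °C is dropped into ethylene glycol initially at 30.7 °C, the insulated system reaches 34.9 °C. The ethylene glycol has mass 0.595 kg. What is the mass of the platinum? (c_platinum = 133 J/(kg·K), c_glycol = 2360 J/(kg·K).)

|Q_platinum| = |Q_glycol|:
m×133×(193 − 34.9) = 0.595×2360×(34.9 − 30.7)
21027 m = 5897.6  ⇒  m ≈ 0.2805 kg

m ≈ 0.28 kg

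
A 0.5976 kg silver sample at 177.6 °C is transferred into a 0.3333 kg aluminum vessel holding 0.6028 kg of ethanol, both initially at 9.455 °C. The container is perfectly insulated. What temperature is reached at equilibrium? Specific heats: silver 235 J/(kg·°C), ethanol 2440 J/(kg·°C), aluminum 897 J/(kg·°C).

Taking heat into each body as positive, Σ m c ΔT = 0:
0.5976*235*(T − 177.6) + 0.6028*2440*(T − 9.455) + 0.3333*897*(T − 9.455) = 0
140.44(T − 177.6) + 1470.8(T − 9.455) + 298.97(T − 9.455) = 0
1910.2 T = 41675
T = 41675/1910.2 ≈ 21.82 °C

T_f ≈ 21.8 °C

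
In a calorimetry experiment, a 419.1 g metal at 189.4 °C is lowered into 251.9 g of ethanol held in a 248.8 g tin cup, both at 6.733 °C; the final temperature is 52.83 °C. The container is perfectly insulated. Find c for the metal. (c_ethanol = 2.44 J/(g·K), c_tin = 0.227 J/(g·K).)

c ≈ 0.541 J/(g·K)

Heat gained plus heat lost sum to zero:
419.1·c·(52.83 − 189.4) + 251.9·2.44·(52.83 − 6.733) + 248.8·0.227·(52.83 − 6.733) = 0
-57236 c = -30936
c = -30936/-57236 ≈ 0.5405 J/(g·K)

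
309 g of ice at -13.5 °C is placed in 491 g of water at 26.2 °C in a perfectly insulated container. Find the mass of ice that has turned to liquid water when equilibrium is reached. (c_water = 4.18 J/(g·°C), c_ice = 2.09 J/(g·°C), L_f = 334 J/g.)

Heat available from the water dropping to 0 °C: 491·4.18·26.2 = 53772 J.
Of that, 309·2.09·13.5 = 8718.4 J goes to bring the ice to 0 °C, leaving 45054 J.
Fully melting the ice requires m_ice L_f = 309·334 = 103206 J.
45054 J < 103206 J, so only part of the ice melts and the system sits at 0 °C.
Mass melted = 45054/334 ≈ 134.9 g.

m_melted ≈ 135 g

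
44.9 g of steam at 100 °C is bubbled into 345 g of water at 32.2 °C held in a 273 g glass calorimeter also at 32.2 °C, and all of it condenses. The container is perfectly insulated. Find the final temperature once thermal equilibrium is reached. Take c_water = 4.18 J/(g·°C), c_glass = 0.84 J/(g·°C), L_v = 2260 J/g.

T_f ≈ 93.6 °C

Let T be the final temperature. ΣQ_i = 0:
condense steam: −44.9·2260 = −101474
  condensed water 100 °C→T: 187.68(T − 100)
  water warms: 345·4.18·(T − 32.2) = 1442.1(T − 32.2)
  glass cup: 273·0.84·(T − 32.2) = 229.32(T − 32.2)
1859.1 T = 101474 + 18768 + 53820 = 174062
T ≈ 93.63 °C (< 100 °C, so full condensation is consistent).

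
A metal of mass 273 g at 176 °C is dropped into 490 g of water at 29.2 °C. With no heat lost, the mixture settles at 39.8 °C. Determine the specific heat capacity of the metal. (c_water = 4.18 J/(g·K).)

c ≈ 0.584 J/(g·K)

Heat lost by the metal = heat gained by the water:
273·c·(176 − 39.8) = 490·4.18·(39.8 − 29.2)
37183 c = 21711  ⇒  c ≈ 0.5839 J/(g·K)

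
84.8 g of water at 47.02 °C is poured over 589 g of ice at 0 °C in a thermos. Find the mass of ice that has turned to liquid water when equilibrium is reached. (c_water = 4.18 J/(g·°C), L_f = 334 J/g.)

m_melted ≈ 49.9 g

Water can give up m c ΔT = 84.8·4.18·47.02 = 16667 J before reaching 0 °C.
Melting all 589 g of ice would need 589·334 = 196726 J.
16667 J < 196726 J, so only part of the ice melts and the system sits at 0 °C.
m_melted·334 = 16667  ⇒  m_melted ≈ 49.9 g.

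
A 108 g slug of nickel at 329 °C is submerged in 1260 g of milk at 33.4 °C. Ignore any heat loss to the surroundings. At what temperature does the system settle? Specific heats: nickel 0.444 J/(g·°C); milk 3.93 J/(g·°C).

T_f ≈ 36.2 °C

|Q_nickel| = |Q_milk|:
108*0.444*(329 − T) = 1260*3.93*(T − 33.4)
47.95(329 − T) = 4951.8(T − 33.4)
4999.8 T = 181166  ⇒  T ≈ 36.24 °C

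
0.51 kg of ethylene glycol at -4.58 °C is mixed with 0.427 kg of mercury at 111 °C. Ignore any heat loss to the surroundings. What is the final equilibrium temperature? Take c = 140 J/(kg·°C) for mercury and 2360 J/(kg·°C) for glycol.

T_f ≈ 0.9 °C

Set heat shed by the hot body equal to heat absorbed by the cold body:
0.427×140×(111 − T) = 0.51×2360×(T − (-4.58))
59.78(111 − T) = 1203.6(T − (-4.58))
1263.4 T = 1123.1  ⇒  T ≈ 0.89 °C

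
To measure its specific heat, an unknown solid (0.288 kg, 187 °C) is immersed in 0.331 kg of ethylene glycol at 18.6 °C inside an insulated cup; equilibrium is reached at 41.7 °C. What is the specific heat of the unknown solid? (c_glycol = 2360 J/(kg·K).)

c ≈ 431 J/(kg·K)

m_s c (T_s − T_f) = m_glycol c_glycol (T_f − T_0):
0.288·c·(187 − 41.7) = 0.331·2360·(41.7 − 18.6)
41.85 c = 18045  ⇒  c ≈ 431.2 J/(kg·K)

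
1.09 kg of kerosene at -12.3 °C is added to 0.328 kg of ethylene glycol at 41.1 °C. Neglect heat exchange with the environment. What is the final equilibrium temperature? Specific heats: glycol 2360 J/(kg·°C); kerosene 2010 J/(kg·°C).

T_f ≈ 1.6 °C

Setting the total heat transfer to zero:
0.328·2360·(T − 41.1) + 1.09·2010·(T − (-12.3)) = 0
774.08(T − 41.1) + 2190.9(T − (-12.3)) = 0
2965 T = 4866.6
T ≈ 1.64 °C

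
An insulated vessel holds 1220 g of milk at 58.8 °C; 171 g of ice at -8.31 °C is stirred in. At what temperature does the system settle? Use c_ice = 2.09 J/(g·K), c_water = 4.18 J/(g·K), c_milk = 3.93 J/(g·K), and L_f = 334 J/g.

Heat gained plus heat lost sum to zero:
warm ice to 0 °C: 171·2.09·(0 − (-8.31)) = 2969.9; melt ice: 171·334 = 57114; meltwater 0→T: 171·4.18·T = 714.78 T; milk: 4794.6(T − 58.8)
5509.4 T = 281922 − 60084 = 221839
T ≈ 40.27 °C — above 0 °C, consistent with complete melting.

T_f ≈ 40.3 °C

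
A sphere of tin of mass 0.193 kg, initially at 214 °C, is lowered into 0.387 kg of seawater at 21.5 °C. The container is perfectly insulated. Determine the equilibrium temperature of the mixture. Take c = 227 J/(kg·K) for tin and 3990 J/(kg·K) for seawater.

T_f ≈ 26.8 °C

T_f is the heat-capacity-weighted average of the initial temperatures:
T_f = (43.81·214 + 1544.1·21.5) / (43.81 + 1544.1)
    = 42574 / 1587.9 ≈ 26.81 °C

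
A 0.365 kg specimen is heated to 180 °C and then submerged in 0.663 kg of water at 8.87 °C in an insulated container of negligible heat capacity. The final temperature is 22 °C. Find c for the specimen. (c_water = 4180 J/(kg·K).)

Energy conservation, ΣQ = 0:
0.365·c·(22 − 180) + 0.663·4180·(22 − 8.87) = 0
-57.67 c = -36388
c = -36388/-57.67 ≈ 631 J/(kg·K)

c ≈ 631 J/(kg·K)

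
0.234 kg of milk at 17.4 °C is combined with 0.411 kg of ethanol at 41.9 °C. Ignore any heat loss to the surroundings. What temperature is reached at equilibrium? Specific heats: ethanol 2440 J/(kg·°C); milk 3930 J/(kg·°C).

T_f ≈ 30.2 °C

T_f = Σ m_i c_i T_i / Σ m_i c_i:
T_f = (1002.8*41.9 + 919.62*17.4) / (1002.8 + 919.62)
    = 58020 / 1922.5 ≈ 30.18 °C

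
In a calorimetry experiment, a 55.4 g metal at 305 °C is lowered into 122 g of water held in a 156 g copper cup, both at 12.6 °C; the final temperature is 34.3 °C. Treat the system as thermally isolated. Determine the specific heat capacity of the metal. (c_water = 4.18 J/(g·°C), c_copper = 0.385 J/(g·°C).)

c ≈ 0.825 J/(g·°C)

Taking heat into each body as positive, Σ m c ΔT = 0:
55.4×c×(34.3 − 305) + 122×4.18×(34.3 − 12.6) + 156×0.385×(34.3 − 12.6) = 0
-14997 c = -12369
c = -12369/-14997 ≈ 0.8248 J/(g·°C)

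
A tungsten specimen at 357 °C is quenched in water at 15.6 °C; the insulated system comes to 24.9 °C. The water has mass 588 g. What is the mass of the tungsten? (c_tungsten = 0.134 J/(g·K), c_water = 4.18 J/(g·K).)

m ≈ 514 g

Heat lost by the tungsten = heat gained by the water:
m×0.134×(357 − 24.9) = 588×4.18×(24.9 − 15.6)
44.5 m = 22858  ⇒  m ≈ 513.6 g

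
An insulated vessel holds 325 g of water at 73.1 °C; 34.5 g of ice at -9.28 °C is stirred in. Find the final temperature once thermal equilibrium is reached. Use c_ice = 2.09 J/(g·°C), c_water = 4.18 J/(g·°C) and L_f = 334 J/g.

Energy conservation, ΣQ = 0:
ice -9.28→0 °C: 34.5×2.09×9.28 = 669.13
  melt ice: 34.5×334 = 11523
  warm the meltwater: 144.21 T
  water: 1358.5(T − 73.1)
1502.7 T = 99306 − 12192 = 87114
T ≈ 57.97 °C. Since T > 0 °C, the all-ice-melts assumption holds.

T_f ≈ 58.0 °C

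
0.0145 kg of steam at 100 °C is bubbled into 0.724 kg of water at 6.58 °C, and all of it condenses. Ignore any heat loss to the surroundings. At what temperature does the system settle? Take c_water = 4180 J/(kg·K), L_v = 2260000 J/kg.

Let T be the final temperature. ΣQ_i = 0:
condense steam: −0.0145×2260000 = −32770; condensed water 100 °C→T: 60.61(T − 100); original water: 3026.3(T − 6.58)
3086.9 T = 32770 + 6061 + 19913 = 58744
T ≈ 19.03 °C, under the boiling point, so the assumption holds.

T_f ≈ 19.0 °C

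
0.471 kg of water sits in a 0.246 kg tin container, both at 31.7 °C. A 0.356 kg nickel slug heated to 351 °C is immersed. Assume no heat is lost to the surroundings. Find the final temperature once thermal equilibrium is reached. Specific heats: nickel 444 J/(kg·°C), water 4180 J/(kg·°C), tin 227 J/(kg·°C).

T_f ≈ 54.8 °C

Net heat exchanged in the isolated system is zero:
0.356*444*(T − 351) + 0.471*4180*(T − 31.7) + 0.246*227*(T − 31.7) = 0
(158.06 + 1968.8 + 55.84) T = 158.06*351 + 1968.8*31.7 + 55.84*31.7
T = 119661 / 2182.7 = 54.8 °C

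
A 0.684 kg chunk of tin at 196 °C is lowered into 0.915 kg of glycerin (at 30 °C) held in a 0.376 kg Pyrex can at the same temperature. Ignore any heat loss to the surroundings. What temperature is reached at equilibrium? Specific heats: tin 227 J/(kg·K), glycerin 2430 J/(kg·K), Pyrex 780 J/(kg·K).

Conservation of energy gives ΣQ = 0:
0.684·227·(T − 196) + 0.915·2430·(T − 30) + 0.376·780·(T − 30) = 0
155.27(T − 196) + 2223.5(T − 30) + 293.28(T − 30) = 0
(155.27 + 2223.5 + 293.28) T = 155.27·196 + 2223.5·30 + 293.28·30
T ≈ 39.65 °C

T_f ≈ 39.6 °C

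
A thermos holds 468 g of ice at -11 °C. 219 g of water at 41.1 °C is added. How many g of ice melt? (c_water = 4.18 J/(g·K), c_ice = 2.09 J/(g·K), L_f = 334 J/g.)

m_melted ≈ 80.4 g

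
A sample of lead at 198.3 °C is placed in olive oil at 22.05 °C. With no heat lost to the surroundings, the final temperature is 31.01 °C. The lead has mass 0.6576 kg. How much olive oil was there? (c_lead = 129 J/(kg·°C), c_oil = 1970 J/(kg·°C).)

m ≈ 0.804 kg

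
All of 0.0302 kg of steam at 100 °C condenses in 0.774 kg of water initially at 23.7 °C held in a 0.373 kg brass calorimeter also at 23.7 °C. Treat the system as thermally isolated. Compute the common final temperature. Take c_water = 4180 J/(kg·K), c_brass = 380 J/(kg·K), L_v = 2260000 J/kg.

Conservation of energy gives ΣQ = 0:
condense steam: −0.0302·2260000 = −68252; condensed water 100 °C→T: 126.24(T − 100); water warms: 0.774·4180·(T − 23.7) = 3235.3(T − 23.7); brass cup: 0.373·380·(T − 23.7) = 141.74(T − 23.7)
3503.3 T = 68252 + 12624 + 80036 = 160912
T ≈ 45.93 °C, under the boiling point, so the assumption holds.

T_f ≈ 45.9 °C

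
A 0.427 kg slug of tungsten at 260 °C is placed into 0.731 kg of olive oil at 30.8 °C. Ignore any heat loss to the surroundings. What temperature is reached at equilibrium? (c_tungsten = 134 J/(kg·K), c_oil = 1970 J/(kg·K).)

T_f ≈ 39.6 °C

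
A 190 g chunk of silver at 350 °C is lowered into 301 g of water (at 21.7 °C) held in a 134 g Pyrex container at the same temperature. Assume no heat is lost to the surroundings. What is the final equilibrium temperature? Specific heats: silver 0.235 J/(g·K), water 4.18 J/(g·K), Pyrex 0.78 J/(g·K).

T_f ≈ 32.1 °C

Taking heat into each body as positive, Σ m c ΔT = 0:
190*0.235*(T − 350) + 301*4.18*(T − 21.7) + 134*0.78*(T − 21.7) = 0
1407.3 T = 45198
T = 45198 / 1407.3 = 32.1 °C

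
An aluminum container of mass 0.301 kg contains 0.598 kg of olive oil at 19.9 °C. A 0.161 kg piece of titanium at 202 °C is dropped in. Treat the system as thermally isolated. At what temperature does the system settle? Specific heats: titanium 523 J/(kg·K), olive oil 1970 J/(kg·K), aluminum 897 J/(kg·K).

T_f ≈ 29.9 °C

Taking heat into each body as positive, Σ m c ΔT = 0:
0.161×523×(T − 202) + 0.598×1970×(T − 19.9) + 0.301×897×(T − 19.9) = 0
84.2(T − 202) + 1178.1(T − 19.9) + 270(T − 19.9) = 0
1532.3 T = 45825
T ≈ 29.91 °C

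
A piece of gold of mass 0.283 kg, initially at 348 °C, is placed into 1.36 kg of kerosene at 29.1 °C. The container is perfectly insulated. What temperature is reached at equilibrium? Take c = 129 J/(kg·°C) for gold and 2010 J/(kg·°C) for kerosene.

Set heat shed by the hot body equal to heat absorbed by the cold body:
0.283*129*(348 − T) = 1.36*2010*(T − 29.1)
36.51(348 − T) = 2733.6(T − 29.1)
2770.1 T = 92252  ⇒  T ≈ 33.30 °C

T_f ≈ 33.3 °C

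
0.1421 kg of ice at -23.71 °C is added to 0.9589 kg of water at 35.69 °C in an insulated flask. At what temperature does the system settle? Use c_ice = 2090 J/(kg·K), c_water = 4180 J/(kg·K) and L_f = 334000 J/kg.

T_f ≈ 19.2 °C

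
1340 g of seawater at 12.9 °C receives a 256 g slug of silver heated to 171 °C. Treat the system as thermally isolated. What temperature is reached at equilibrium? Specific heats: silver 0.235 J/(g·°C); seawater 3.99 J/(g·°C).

T_f ≈ 14.7 °C

Net heat exchanged in the isolated system is zero:
256*0.235*(T − 171) + 1340*3.99*(T − 12.9) = 0
60.16(T − 171) + 5346.6(T − 12.9) = 0
5406.8 T = 79258
T = 79258/5406.8 ≈ 14.66 °C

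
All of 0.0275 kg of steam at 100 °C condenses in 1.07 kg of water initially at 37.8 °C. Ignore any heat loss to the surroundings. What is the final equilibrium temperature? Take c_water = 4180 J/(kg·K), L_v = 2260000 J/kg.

Setting the total heat transfer to zero:
condense steam: −0.0275×2260000 = −62150
  condensed water 100 °C→T: 114.95(T − 100)
  water warms: 1.07×4180×(T − 37.8) = 4472.6(T − 37.8)
4587.6 T = 62150 + 11495 + 169064 = 242709
T ≈ 52.91 °C — below 100 °C, confirming all the steam condensed.

T_f ≈ 52.9 °C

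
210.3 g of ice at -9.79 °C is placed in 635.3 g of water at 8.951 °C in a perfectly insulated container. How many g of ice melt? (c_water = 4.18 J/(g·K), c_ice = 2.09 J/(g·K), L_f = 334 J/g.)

m_melted ≈ 58.3 g

Water can give up m c ΔT = 635.3×4.18×8.951 = 23770 J before reaching 0 °C.
Of that, 210.3×2.09×9.79 = 4303 J goes to bring the ice to 0 °C, leaving 19467 J.
Fully melting the ice requires m_ice L_f = 210.3×334 = 70240 J.
19467 J < 70240 J, so only part of the ice melts and the system sits at 0 °C.
Mass melted = 19467/334 ≈ 58.28 g.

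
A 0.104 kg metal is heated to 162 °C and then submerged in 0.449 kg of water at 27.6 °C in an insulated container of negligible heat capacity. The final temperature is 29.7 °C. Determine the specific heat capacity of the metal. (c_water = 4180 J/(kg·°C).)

Heat gained plus heat lost sum to zero:
0.104×c×(29.7 − 162) + 0.449×4180×(29.7 − 27.6) = 0
-13.76 c = -3941.3
c = -3941.3/-13.76 ≈ 286.4 J/(kg·°C)

c ≈ 286 J/(kg·°C)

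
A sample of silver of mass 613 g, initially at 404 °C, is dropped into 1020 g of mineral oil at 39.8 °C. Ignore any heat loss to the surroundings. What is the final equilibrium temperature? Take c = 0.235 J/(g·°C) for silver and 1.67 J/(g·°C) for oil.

T_f ≈ 68.2 °C

Heat gained plus heat lost sum to zero:
613*0.235*(T − 404) + 1020*1.67*(T − 39.8) = 0
144.05(T − 404) + 1703.4(T − 39.8) = 0
1847.5 T = 125994
T ≈ 68.20 °C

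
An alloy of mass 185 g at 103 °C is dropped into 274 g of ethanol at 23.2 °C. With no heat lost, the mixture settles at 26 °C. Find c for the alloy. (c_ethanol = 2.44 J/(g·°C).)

c ≈ 0.131 J/(g·°C)

m_s c (T_s − T_f) = m_ethanol c_ethanol (T_f − T_0):
185·c·(103 − 26) = 274·2.44·(26 − 23.2)
14245 c = 1872  ⇒  c ≈ 0.1314 J/(g·°C)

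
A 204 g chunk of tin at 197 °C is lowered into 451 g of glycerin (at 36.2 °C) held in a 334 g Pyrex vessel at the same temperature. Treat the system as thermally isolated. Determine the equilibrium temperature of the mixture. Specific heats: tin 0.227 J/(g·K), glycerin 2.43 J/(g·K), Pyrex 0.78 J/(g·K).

Taking heat into each body as positive, Σ m c ΔT = 0:
204·0.227·(T − 197) + 451·2.43·(T − 36.2) + 334·0.78·(T − 36.2) = 0
46.31(T − 197) + 1095.9(T − 36.2) + 260.52(T − 36.2) = 0
1402.8 T = 58226
T ≈ 41.51 °C

T_f ≈ 41.5 °C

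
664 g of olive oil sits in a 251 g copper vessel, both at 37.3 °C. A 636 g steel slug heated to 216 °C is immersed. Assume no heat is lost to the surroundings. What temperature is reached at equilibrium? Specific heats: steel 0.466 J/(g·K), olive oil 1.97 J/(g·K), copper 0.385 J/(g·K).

T_f ≈ 68.4 °C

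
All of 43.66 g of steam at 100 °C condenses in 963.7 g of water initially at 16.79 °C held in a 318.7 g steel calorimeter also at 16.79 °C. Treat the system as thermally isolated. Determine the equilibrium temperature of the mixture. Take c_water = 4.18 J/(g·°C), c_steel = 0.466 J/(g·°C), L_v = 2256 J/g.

Conservation of energy gives ΣQ = 0:
condense steam: −43.66·2256 = −98497; condensed water 100 °C→T: 182.5(T − 100); water warms: 963.7·4.18·(T − 16.79) = 4028.3(T − 16.79); steel cup: 318.7·0.466·(T − 16.79) = 148.51(T − 16.79)
4359.3 T = 98497 + 18250 + 70128 = 186875
T ≈ 42.87 °C, under the boiling point, so the assumption holds.

T_f ≈ 42.9 °C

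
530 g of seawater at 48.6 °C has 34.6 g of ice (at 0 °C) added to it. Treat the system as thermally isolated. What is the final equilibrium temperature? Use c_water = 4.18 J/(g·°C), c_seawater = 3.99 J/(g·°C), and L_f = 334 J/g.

T_f ≈ 40.4 °C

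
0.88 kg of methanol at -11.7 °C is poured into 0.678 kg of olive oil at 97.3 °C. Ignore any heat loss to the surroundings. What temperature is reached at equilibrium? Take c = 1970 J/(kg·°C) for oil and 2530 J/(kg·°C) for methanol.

Set heat shed by the hot body equal to heat absorbed by the cold body:
0.678·1970·(97.3 − T) = 0.88·2530·(T − (-11.7))
1335.7(97.3 − T) = 2226.4(T − (-11.7))
3562.1 T = 103911  ⇒  T ≈ 29.17 °C

T_f ≈ 29.2 °C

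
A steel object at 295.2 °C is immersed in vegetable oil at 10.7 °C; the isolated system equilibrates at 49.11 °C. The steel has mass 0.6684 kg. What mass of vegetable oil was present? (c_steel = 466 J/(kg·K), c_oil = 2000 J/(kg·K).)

m ≈ 0.998 kg

|Q_steel| = |Q_oil|:
0.6684×466×(295.2 − 49.11) = m×2000×(49.11 − 10.7)
76820 m = 76651  ⇒  m ≈ 0.9978 kg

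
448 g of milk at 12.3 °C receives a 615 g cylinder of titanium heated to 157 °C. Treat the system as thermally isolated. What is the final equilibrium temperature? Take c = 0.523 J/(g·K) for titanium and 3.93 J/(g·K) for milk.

T_f ≈ 34.7 °C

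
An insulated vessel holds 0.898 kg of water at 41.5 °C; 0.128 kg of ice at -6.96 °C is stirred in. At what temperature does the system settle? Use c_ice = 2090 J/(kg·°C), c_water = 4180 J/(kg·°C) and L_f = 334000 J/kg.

T_f ≈ 25.9 °C

Conservation of energy gives ΣQ = 0:
ice -6.96→0 °C: 0.128×2090×6.96 = 1861.9
  fusion: m_ice L_f = 0.128×334000 = 42752
  meltwater 0→T: 0.128×4180×T = 535.04 T
  water: 3753.6(T − 41.5)
4288.7 T = 155776 − 44614 = 111162
T ≈ 25.92 °C. Since T > 0 °C, the all-ice-melts assumption holds.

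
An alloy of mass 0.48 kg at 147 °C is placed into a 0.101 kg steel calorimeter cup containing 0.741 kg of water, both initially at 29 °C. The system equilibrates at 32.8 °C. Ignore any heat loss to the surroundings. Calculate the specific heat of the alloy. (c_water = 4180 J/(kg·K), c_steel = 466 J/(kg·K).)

c ≈ 218 J/(kg·K)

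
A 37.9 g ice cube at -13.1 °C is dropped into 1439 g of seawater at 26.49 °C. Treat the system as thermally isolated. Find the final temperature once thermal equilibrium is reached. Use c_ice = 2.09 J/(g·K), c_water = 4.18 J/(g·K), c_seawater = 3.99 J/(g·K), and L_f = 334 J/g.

T_f ≈ 23.5 °C

Setting the total heat transfer to zero:
ice -13.1→0 °C: 37.9×2.09×13.1 = 1037.7; latent heat to melt: 37.9×334 = 12659; meltwater 0→T: 37.9×4.18×T = 158.42 T; seawater: 5741.6(T − 26.49)
5900 T = 152095 − 13696 = 138399
T ≈ 23.46 °C. Since T > 0 °C, the all-ice-melts assumption holds.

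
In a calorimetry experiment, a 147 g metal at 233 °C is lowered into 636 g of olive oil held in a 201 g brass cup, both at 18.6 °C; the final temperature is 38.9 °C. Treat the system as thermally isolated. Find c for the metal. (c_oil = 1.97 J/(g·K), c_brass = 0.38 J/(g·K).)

c ≈ 0.946 J/(g·K)

Setting the total heat transfer to zero:
147·c·(38.9 − 233) + 636·1.97·(38.9 − 18.6) + 201·0.38·(38.9 − 18.6) = 0
-28533 c = -26985
c = -26985/-28533 ≈ 0.9457 J/(g·K)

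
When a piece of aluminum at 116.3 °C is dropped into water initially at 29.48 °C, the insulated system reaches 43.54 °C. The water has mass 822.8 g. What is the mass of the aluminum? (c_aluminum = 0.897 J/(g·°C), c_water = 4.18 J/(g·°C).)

m ≈ 741 g

Let T be the final temperature. ΣQ_i = 0:
m·0.897·(43.54 − 116.3) + 822.8·4.18·(43.54 − 29.48) = 0
-65.27 m = -48357
m = -48357/-65.27 ≈ 740.9 g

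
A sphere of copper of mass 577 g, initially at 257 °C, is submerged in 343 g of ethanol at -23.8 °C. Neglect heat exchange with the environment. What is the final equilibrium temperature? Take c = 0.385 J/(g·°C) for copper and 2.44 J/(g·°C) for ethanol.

Let T be the final temperature. ΣQ_i = 0:
577*0.385*(T − 257) + 343*2.44*(T − (-23.8)) = 0
(222.15 + 836.92) T = 222.15*257 + 836.92*(-23.8)
T = 37173/1059.1 ≈ 35.10 °C

T_f ≈ 35.1 °C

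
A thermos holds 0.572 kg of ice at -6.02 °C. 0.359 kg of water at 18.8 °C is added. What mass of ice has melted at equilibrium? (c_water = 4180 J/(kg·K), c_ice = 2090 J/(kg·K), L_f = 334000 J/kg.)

m_melted ≈ 0.0629 kg

Water can give up m c ΔT = 0.359×4180×18.8 = 28212 J before reaching 0 °C.
Warming the ice to 0 °C takes 0.572×2090×6.02 = 7196.8 J, leaving 21015 J for melting.
Melting all 0.572 kg of ice would need 0.572×334000 = 191048 J.
21015 J < 191048 J, so only part of the ice melts and the system sits at 0 °C.
Mass melted = 21015/334000 ≈ 0.06292 kg.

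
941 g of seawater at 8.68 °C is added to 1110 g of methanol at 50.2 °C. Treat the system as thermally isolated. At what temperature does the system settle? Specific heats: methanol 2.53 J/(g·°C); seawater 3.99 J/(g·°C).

Taking heat into each body as positive, Σ m c ΔT = 0:
1110×2.53×(T − 50.2) + 941×3.99×(T − 8.68) = 0
(2808.3 + 3754.6) T = 2808.3×50.2 + 3754.6×8.68
T = 173567 / 6562.9 = 26.4 °C

T_f ≈ 26.4 °C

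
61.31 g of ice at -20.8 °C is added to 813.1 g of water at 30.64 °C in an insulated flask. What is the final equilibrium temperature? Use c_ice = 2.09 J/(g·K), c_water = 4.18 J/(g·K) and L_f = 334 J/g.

T_f ≈ 22.2 °C

Heat gained plus heat lost sum to zero:
ice -20.8→0 °C: 61.31×2.09×20.8 = 2665.3
  melt ice: 61.31×334 = 20478
  warm the meltwater: 256.28 T
  water cools: 813.1×4.18×(T − 30.64) = 3398.8(T − 30.64)
3655 T = 104138 − 23143 = 80995
T ≈ 22.16 °C — above 0 °C, consistent with complete melting.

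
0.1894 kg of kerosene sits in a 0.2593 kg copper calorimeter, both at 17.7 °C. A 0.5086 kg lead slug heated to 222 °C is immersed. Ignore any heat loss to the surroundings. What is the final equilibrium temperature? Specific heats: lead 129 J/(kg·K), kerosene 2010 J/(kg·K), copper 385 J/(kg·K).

Heat gained plus heat lost sum to zero:
0.5086*129*(T − 222) + 0.1894*2010*(T − 17.7) + 0.2593*385*(T − 17.7) = 0
(65.61 + 380.69 + 99.83) T = 65.61*222 + 380.69*17.7 + 99.83*17.7
T = 23071 / 546.13 = 42.2 °C

T_f ≈ 42.2 °C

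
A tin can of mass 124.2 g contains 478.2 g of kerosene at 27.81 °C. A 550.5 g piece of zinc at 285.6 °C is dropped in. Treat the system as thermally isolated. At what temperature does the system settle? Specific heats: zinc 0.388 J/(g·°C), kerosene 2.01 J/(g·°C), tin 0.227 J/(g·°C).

T_f ≈ 73.6 °C

Energy conservation, ΣQ = 0:
550.5×0.388×(T − 285.6) + 478.2×2.01×(T − 27.81) + 124.2×0.227×(T − 27.81) = 0
213.59(T − 285.6) + 961.18(T − 27.81) + 28.19(T − 27.81) = 0
1203 T = 88517
T = 88517 / 1203 = 73.6 °C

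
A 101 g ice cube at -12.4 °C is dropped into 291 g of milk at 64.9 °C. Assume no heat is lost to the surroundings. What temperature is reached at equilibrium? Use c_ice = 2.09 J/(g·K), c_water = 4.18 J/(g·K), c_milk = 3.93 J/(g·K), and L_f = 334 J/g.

T_f ≈ 24.2 °C

Net heat exchanged in the isolated system is zero:
ice -12.4→0 °C: 101·2.09·12.4 = 2617.5; melt ice: 101·334 = 33734; meltwater 0→T: 101·4.18·T = 422.18 T; milk: 1143.6(T − 64.9)
1565.8 T = 74222 − 36352 = 37870
T ≈ 24.19 °C (positive, so assuming full melt was valid).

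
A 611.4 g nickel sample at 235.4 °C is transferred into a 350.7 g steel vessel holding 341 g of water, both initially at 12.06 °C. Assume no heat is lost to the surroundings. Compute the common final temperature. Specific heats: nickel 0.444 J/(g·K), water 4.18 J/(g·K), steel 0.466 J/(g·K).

T_f ≈ 44.7 °C

Let T be the final temperature. ΣQ_i = 0:
611.4×0.444×(T − 235.4) + 341×4.18×(T − 12.06) + 350.7×0.466×(T − 12.06) = 0
(271.46 + 1425.4 + 163.43) T = 271.46×235.4 + 1425.4×12.06 + 163.43×12.06
T = 83063 / 1860.3 = 44.7 °C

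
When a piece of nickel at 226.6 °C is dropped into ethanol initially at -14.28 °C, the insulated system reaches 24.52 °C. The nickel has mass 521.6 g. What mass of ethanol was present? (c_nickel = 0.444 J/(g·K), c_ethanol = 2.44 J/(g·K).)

Let T be the final temperature. ΣQ_i = 0:
521.6·0.444·(24.52 − 226.6) + m·2.44·(24.52 − (-14.28)) = 0
94.67 m = 46800
m = 46800/94.67 ≈ 494.3 g

m ≈ 494 g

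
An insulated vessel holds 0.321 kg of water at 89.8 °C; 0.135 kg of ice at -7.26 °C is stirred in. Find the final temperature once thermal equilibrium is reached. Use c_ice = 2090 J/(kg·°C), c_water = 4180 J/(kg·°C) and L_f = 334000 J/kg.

T_f ≈ 38.5 °C

Conservation of energy gives ΣQ = 0:
warm ice to 0 °C: 0.135·2090·(0 − (-7.26)) = 2048.4; melt ice: 0.135·334000 = 45090; meltwater 0→T: 0.135·4180·T = 564.3 T; water cools: 0.321·4180·(T − 89.8) = 1341.8(T − 89.8)
1906.1 T = 120492 − 47138 = 73353
T ≈ 38.48 °C — above 0 °C, consistent with complete melting.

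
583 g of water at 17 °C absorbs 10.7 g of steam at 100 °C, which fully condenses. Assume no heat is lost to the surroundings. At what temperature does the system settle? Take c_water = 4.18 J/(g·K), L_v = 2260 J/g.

Conservation of energy gives ΣQ = 0:
latent heat released on condensation: 10.7·2260 = 24182
  condensed water 100 °C→T: 44.73(T − 100)
  original water: 2436.9(T − 17)
2481.7 T = 24182 + 4472.6 + 41428 = 70083
T ≈ 28.24 °C — below 100 °C, confirming all the steam condensed.

T_f ≈ 28.2 °C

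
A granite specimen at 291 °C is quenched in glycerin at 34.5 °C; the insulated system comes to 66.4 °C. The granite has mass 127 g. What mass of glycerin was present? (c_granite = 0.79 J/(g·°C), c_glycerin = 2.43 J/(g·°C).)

Conservation of energy gives ΣQ = 0:
127·0.79·(66.4 − 291) + m·2.43·(66.4 − 34.5) = 0
77.52 m = 22534
m = 22534/77.52 ≈ 290.7 g

m ≈ 291 g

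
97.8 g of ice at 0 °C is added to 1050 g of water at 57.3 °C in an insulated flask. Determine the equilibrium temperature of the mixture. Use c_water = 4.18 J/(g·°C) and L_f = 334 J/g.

Sum of m c ΔT and latent-heat terms is zero:
fusion: m_ice L_f = 97.8·334 = 32665; warm the meltwater: 408.8 T; water cools: 1050·4.18·(T − 57.3) = 4389(T − 57.3)
4797.8 T = 251490 − 32665 = 218824
T ≈ 45.61 °C. Since T > 0 °C, the all-ice-melts assumption holds.

T_f ≈ 45.6 °C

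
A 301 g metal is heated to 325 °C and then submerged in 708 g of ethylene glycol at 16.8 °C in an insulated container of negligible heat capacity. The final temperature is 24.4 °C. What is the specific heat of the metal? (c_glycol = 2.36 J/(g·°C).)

Let T be the final temperature. ΣQ_i = 0:
301×c×(24.4 − 325) + 708×2.36×(24.4 − 16.8) = 0
-90481 c = -12699
c = -12699/-90481 ≈ 0.1403 J/(g·°C)

c ≈ 0.14 J/(g·°C)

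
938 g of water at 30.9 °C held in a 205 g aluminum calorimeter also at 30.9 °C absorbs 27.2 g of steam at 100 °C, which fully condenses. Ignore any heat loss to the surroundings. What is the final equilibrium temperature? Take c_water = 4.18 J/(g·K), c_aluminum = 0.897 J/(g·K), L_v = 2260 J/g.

T_f ≈ 47.3 °C

Sum of m c ΔT and latent-heat terms is zero:
latent heat released on condensation: 27.2·2260 = 61472; condensed water 100 °C→T: 113.7(T − 100); original water: 3920.8(T − 30.9); aluminum cup: 205·0.897·(T − 30.9) = 183.88(T − 30.9)
4218.4 T = 61472 + 11370 + 126836 = 199678
T ≈ 47.33 °C, under the boiling point, so the assumption holds.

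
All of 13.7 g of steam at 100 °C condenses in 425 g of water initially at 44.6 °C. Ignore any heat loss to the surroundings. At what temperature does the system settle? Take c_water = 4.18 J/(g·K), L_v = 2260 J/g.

T_f ≈ 63.2 °C

Let T be the final temperature. ΣQ_i = 0:
latent heat released on condensation: 13.7·2260 = 30962
  condensate cools 100→T: 13.7·4.18·(T − 100) = 57.27(T − 100)
  original water: 1776.5(T − 44.6)
1833.8 T = 30962 + 5726.6 + 79232 = 115920
T ≈ 63.21 °C, under the boiling point, so the assumption holds.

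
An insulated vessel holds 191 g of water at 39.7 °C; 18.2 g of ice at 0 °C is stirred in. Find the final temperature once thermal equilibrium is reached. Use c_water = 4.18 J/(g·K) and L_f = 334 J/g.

T_f ≈ 29.3 °C

Heat gained plus heat lost sum to zero:
fusion: m_ice L_f = 18.2·334 = 6078.8
  meltwater 0→T: 18.2·4.18·T = 76.08 T
  water cools: 191·4.18·(T − 39.7) = 798.38(T − 39.7)
874.46 T = 31696 − 6078.8 = 25617
T ≈ 29.29 °C. Since T > 0 °C, the all-ice-melts assumption holds.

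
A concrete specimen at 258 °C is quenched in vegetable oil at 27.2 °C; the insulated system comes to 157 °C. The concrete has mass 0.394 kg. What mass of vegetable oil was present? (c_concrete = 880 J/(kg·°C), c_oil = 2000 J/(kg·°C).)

|Q_concrete| = |Q_oil|:
0.394×880×(258 − 157) = m×2000×(157 − 27.2)
259600 m = 35019  ⇒  m ≈ 0.1349 kg

m ≈ 0.135 kg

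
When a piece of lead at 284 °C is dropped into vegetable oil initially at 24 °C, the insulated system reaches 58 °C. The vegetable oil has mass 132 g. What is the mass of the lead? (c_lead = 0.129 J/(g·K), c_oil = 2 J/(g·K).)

m ≈ 308 g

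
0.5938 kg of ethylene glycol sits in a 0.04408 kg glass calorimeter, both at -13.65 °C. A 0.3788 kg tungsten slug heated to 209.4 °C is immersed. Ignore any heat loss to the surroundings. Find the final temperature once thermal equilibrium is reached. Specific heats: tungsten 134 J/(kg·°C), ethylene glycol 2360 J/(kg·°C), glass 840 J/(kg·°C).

T_f ≈ -6.0 °C

T_f = Σ m_i c_i T_i / Σ m_i c_i:
T_f = (50.76·209.4 + 1401.4·(-13.65) + 37.03·(-13.65)) / (50.76 + 1401.4 + 37.03)
    = -9005.1 / 1489.2 ≈ -6.05 °C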